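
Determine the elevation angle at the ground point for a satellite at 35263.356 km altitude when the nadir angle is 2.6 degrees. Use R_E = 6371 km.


r = R_E + alt = 41634.3560 km
Law of sines in the satellite / Earth-center / ground-point triangle:
  sin(nadir)/R_E = sin(90 + el)/r  =>  cos(el) = (r/R_E)*sin(nadir)
cos(el) = (41634.3560 / 6371.0000) * sin(2.6 deg) = 0.2964462
el = arccos(0.2964462) = 72.7557 deg
(Earth-central angle = 90 - nadir - el = 14.6443 deg)

72.7557 degrees


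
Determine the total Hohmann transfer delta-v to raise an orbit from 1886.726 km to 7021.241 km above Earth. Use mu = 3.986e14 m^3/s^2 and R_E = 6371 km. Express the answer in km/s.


r1 = 8257.7260 km = 8.257726e+06 m
r2 = 13392.2410 km = 1.3392241e+07 m
dv1 = sqrt(mu/r1)*(sqrt(2*r2/(r1+r2)) - 1) = 780.0630 m/s
dv2 = sqrt(mu/r2)*(1 - sqrt(2*r1/(r1+r2))) = 690.6406 m/s
total dv = |dv1| + |dv2| = 780.0630 + 690.6406 = 1470.7036 m/s = 1.4707 km/s

1.4707 km/s


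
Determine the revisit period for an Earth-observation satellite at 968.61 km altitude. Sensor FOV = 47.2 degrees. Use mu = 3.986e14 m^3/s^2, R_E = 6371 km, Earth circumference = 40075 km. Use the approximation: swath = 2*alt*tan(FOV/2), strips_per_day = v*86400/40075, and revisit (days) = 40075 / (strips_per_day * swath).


swath = 2*968.61*tan(0.4118977) = 846.3506 km
v = sqrt(mu/r) = 7369.4004 m/s = 7.3694 km/s
strips/day = v*86400/40075 = 7.3694*86400/40075 = 15.8881
coverage/day = strips * swath = 15.8881 * 846.3506 = 13446.9155 km
revisit = 40075 / 13446.9155 = 2.9802 days

2.9802 days


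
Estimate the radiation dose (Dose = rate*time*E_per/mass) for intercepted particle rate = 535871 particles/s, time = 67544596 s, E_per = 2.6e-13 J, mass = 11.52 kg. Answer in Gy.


Total energy deposited = rate * time * E_per
  = 535871 * 67544596 * 2.6e-13 = 9.4107 J
Dose = E_total / mass = 9.4107 / 11.52
Dose = 0.8169053 Gy

0.8169 Gy


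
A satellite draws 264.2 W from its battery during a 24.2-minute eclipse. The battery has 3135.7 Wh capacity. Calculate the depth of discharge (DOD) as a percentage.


E_used = P * t / 60 = 264.2 * 24.2 / 60 = 106.5607 Wh
DOD = E_used / E_total * 100 = 106.5607 / 3135.7 * 100
DOD = 3.3983 %

3.3983 %


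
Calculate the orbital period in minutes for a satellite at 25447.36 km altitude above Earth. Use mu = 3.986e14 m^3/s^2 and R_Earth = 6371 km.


r = 31818.3600 km = 3.181836e+07 m
T = 2*pi*sqrt(r^3/mu) = 2*pi*sqrt(3.2213163e+22 / 3.986e14)
T = 56484.3204 s = 941.4053 min

941.4053 minutes


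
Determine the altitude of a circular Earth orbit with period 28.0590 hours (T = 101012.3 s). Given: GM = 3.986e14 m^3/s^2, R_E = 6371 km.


T = 101012.3 s
r = (mu*T^2/(4*pi^2))^(1/3) = (3.986e14 * 101012.3^2 / (4*pi^2))^(1/3)
r = 4.6878678e+07 m = 46878.6784 km
alt = r - R_E = 46878.6784 - 6371 = 40507.6784 km

40507.6784 km


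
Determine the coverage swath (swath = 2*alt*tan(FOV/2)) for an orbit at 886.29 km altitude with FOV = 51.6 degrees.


FOV = 51.6 deg = 0.9005899 rad
swath = 2 * alt * tan(FOV/2) = 2 * 886.29 * tan(0.4502949)
swath = 2 * 886.29 * 0.4834189
swath = 856.8987 km

856.8987 km


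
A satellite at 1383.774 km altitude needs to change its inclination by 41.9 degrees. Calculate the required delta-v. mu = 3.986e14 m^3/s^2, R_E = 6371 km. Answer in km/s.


r = 7754.7740 km = 7.754774e+06 m
V = sqrt(mu/r) = 7169.4208 m/s
di = 41.9 deg = 0.731293 rad
dV = 2*V*sin(di/2) = 2*7169.4208*sin(0.3656465)
dV = 5126.8975 m/s = 5.1269 km/s

5.1269 km/s


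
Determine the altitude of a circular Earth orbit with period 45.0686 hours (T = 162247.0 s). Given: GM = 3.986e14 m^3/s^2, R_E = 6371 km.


T = 162247.0 s
r = (mu*T^2/(4*pi^2))^(1/3) = (3.986e14 * 162247.0^2 / (4*pi^2))^(1/3)
r = 6.4294966e+07 m = 64294.9658 km
alt = r - R_E = 64294.9658 - 6371 = 57923.9658 km

57923.9658 km


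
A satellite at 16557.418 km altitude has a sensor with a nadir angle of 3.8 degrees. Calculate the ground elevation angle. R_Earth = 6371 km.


r = R_E + alt = 22928.4180 km
Law of sines in the satellite / Earth-center / ground-point triangle:
  sin(nadir)/R_E = sin(90 + el)/r  =>  cos(el) = (r/R_E)*sin(nadir)
cos(el) = (22928.4180 / 6371.0000) * sin(3.8 deg) = 0.2385113
el = arccos(0.2385113) = 76.2013 deg
(Earth-central angle = 90 - nadir - el = 9.9987 deg)

76.2013 degrees


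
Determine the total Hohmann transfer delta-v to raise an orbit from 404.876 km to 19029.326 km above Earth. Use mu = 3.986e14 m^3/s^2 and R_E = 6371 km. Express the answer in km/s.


r1 = 6775.8760 km = 6.775876e+06 m
r2 = 25400.3260 km = 2.5400326e+07 m
dv1 = sqrt(mu/r1)*(sqrt(2*r2/(r1+r2)) - 1) = 1967.4179 m/s
dv2 = sqrt(mu/r2)*(1 - sqrt(2*r1/(r1+r2))) = 1390.5374 m/s
total dv = |dv1| + |dv2| = 1967.4179 + 1390.5374 = 3357.9553 m/s = 3.3580 km/s

3.3580 km/s


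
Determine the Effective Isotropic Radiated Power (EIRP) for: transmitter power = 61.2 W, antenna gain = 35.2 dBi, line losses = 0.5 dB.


Pt = 61.2 W = 17.8675 dBW
EIRP = Pt_dBW + Gt - losses = 17.8675 + 35.2 - 0.5 = 52.5675 dBW

52.5675 dBW


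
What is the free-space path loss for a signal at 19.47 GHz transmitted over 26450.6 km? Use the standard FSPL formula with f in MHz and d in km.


f = 19.47 GHz = 19470.0000 MHz
d = 26450.6 km
FSPL = 32.44 + 20*log10(19470.0000) + 20*log10(26450.6)
FSPL = 32.44 + 85.7873 + 88.4487
FSPL = 206.6760 dB

206.6760 dB


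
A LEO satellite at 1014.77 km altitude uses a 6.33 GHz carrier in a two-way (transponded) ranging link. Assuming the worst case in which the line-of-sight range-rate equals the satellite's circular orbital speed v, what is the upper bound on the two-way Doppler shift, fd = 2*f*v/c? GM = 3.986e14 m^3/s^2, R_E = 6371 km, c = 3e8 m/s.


r = 7.38577e+06 m
v = sqrt(mu/r) = 7346.3355 m/s (worst-case radial velocity)
f = 6.33 GHz = 6.33e+09 Hz
fd = 2*f*v/c = 2*6.33e+09*7346.3355/3.0e+08
fd = 310015.3576 Hz

310015.3576 Hz


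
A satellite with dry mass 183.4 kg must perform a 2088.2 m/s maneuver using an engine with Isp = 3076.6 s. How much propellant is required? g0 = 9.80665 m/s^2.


ve = Isp * g0 = 3076.6 * 9.80665 = 30171.139390 m/s
mass ratio = exp(dv/ve) = exp(2088.2/30171.139390) = 1.07166320
m_prop = m_dry * (mr - 1) = 183.4 * (1.07166320 - 1)
m_prop = 13.1430 kg

13.1430 kg


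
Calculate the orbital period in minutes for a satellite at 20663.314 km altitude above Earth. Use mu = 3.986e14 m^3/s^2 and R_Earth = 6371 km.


r = 27034.3140 km = 2.7034314e+07 m
T = 2*pi*sqrt(r^3/mu) = 2*pi*sqrt(1.975814e+22 / 3.986e14)
T = 44236.8559 s = 737.2809 min

737.2809 minutes


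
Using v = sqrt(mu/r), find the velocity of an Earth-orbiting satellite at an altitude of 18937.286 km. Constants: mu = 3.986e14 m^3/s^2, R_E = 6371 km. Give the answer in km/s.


r = R_E + alt = 6371.0 + 18937.286 = 25308.2860 km = 2.5308286e+07 m
v = sqrt(mu/r) = sqrt(3.986e14 / 2.5308286e+07) = 3968.5996 m/s = 3.9686 km/s

3.9686 km/s


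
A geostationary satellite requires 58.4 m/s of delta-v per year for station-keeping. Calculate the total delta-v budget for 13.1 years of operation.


dV = rate * years = 58.4 * 13.1
dV = 765.0400 m/s

765.0400 m/s


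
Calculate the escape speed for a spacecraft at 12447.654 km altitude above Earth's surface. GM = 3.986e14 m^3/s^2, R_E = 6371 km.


r = 6371.0 + 12447.654 = 18818.6540 km = 1.8818654e+07 m
v_esc = sqrt(2*mu/r) = sqrt(2*3.986e14 / 1.8818654e+07)
v_esc = 6508.6267 m/s = 6.5086 km/s

6.5086 km/s


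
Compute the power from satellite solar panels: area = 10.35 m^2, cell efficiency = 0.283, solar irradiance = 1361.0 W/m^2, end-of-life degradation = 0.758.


P = area * eta * S * degradation
P = 10.35 * 0.283 * 1361.0 * 0.758
P = 3021.7193 W

3021.7193 W


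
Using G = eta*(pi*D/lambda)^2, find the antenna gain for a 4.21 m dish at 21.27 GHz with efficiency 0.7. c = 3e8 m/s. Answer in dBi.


lambda = c/f = 3e8 / 2.127e+10 = 0.01410437 m
G = eta*(pi*D/lambda)^2 = 0.7*(pi*4.21/0.01410437)^2
G = 615537.4024 (linear)
G = 10*log10(615537.4024) = 57.8925 dBi

57.8925 dBi


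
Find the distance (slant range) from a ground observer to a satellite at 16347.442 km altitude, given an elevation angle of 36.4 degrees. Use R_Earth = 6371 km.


h = 16347.442 km, el = 36.4 deg
d = -R_E*sin(el) + sqrt((R_E*sin(el))^2 + 2*R_E*h + h^2)
d = -6371.0000*sin(0.6352998) + sqrt((6371.0000*0.5934189)^2 + 2*6371.0000*16347.442 + 16347.442^2)
d = 18351.4643 km

18351.4643 km


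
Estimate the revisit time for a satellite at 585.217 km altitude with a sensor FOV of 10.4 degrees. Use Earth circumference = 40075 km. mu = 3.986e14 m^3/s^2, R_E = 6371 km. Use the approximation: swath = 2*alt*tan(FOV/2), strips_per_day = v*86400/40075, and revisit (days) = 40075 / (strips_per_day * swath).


swath = 2*585.217*tan(0.09075712) = 106.5178 km
v = sqrt(mu/r) = 7569.7596 m/s = 7.5698 km/s
strips/day = v*86400/40075 = 7.5698*86400/40075 = 16.3201
coverage/day = strips * swath = 16.3201 * 106.5178 = 1738.3797 km
revisit = 40075 / 1738.3797 = 23.0531 days

23.0531 days


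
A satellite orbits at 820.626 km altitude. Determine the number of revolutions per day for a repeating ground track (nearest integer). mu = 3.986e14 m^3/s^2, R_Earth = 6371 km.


r = 7.191626e+06 m
T = 2*pi*sqrt(r^3/mu) = 6069.4853 s = 101.1581 min
revs/day = 1440 / 101.1581 = 14.2351
Rounded: 14 revolutions per day

14 revolutions per day


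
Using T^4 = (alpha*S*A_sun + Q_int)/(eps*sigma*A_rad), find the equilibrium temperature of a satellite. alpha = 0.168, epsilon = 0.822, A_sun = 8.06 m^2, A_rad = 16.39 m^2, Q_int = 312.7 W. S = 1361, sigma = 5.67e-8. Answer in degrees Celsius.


Numerator = alpha*S*A_sun + Q_int = 0.168*1361*8.06 + 312.7 = 2155.6029 W
Denominator = eps*sigma*A_rad = 0.822*5.67e-8*16.39 = 7.6389529e-07 W/K^4
T^4 = 2.8218565e+09 K^4
T = 230.4803 K = -42.6697 C

-42.6697 degrees Celsius


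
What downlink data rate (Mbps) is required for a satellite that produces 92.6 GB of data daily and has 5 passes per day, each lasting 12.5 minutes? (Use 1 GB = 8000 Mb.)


total contact time = 5 * 12.5 * 60 = 3750.0000 s
data = 92.6 GB = 740800.0000 Mb
rate = 740800.0000 / 3750.0000 = 197.5467 Mbps

197.5467 Mbps


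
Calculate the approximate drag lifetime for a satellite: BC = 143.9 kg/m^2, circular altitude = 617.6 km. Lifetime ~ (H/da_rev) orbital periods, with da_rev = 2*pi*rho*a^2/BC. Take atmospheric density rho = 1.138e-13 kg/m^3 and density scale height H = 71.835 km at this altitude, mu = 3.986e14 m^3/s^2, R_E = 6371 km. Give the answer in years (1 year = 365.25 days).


a = R_E + alt = 6988.6000 km = 6.9886e+06 m
da_rev = 2*pi*rho*a^2/BC = 2*pi*1.138e-13*(6.9886e+06)^2/143.9 = 0.242684313 m per revolution
N = H/da_rev = 71835.0000 m / 0.242684313 m = 296001.8272 revolutions
P = 2*pi*sqrt(a^3/mu) = 5814.2874 s
lifetime = N*P = 296001.8272 * 5814.2874 = 1.7210397e+09 s = 19919.4410 days
years = 19919.4410 / 365.25 = 54.5365 years

54.5365 years


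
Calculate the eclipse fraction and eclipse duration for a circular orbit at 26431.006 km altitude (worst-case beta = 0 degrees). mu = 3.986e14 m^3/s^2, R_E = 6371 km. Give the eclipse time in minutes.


r = 32802.0060 km
T = 985.3955 min
Eclipse fraction = arcsin(R_E/r)/pi = arcsin(6371.0000/32802.0060)/pi
= arcsin(0.1942259)/pi = 0.06221949
Eclipse duration = 0.06221949 * 985.3955 = 61.3108 min

61.3108 minutes


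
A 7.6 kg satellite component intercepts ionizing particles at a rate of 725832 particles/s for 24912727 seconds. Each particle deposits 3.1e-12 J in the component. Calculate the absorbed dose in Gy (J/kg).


Total energy deposited = rate * time * E_per
  = 725832 * 24912727 * 3.1e-12 = 56.0556 J
Dose = E_total / mass = 56.0556 / 7.6
Dose = 7.3757 Gy

7.3757 Gy


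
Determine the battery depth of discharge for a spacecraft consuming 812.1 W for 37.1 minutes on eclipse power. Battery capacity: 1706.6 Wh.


E_used = P * t / 60 = 812.1 * 37.1 / 60 = 502.1485 Wh
DOD = E_used / E_total * 100 = 502.1485 / 1706.6 * 100
DOD = 29.4239 %

29.4239 %


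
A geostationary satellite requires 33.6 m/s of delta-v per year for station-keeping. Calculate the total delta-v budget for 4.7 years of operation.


dV = rate * years = 33.6 * 4.7
dV = 157.9200 m/s

157.9200 m/s


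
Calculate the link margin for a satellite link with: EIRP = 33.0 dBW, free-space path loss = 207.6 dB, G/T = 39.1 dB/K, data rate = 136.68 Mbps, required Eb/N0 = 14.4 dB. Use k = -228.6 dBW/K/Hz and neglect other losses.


C/N0 = EIRP - FSPL + G/T - k = 33.0 - 207.6 + 39.1 - (-228.6)
C/N0 = 93.1000 dB-Hz
R_b = 136.68 Mbps = 1.3668e+08 bps -> 10*log10(R_b) = 81.3570 dB-Hz
Eb/N0 = C/N0 - 10*log10(R_b) = 93.1000 - 81.3570 = 11.7430 dB
Margin = Eb/N0 - Eb/N0_req = 11.7430 - 14.4 = -2.6570 dB (negative margin: link does not close)

-2.6570 dB


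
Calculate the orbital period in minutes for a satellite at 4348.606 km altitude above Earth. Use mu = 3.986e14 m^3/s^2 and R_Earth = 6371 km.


r = 10719.6060 km = 1.0719606e+07 m
T = 2*pi*sqrt(r^3/mu) = 2*pi*sqrt(1.2317894e+21 / 3.986e14)
T = 11045.3493 s = 184.0892 min

184.0892 minutes


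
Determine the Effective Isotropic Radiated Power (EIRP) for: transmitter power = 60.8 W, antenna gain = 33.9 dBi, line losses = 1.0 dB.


Pt = 60.8 W = 17.8390 dBW
EIRP = Pt_dBW + Gt - losses = 17.8390 + 33.9 - 1.0 = 50.7390 dBW

50.7390 dBW


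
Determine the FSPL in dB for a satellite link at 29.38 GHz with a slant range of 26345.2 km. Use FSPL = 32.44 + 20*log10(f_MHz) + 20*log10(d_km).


f = 29.38 GHz = 29380.0000 MHz
d = 26345.2 km
FSPL = 32.44 + 20*log10(29380.0000) + 20*log10(26345.2)
FSPL = 32.44 + 89.3610 + 88.4140
FSPL = 210.2151 dB

210.2151 dB


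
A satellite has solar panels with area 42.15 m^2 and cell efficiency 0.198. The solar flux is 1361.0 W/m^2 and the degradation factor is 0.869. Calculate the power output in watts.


P = area * eta * S * degradation
P = 42.15 * 0.198 * 1361.0 * 0.869
P = 9870.5345 W

9870.5345 W


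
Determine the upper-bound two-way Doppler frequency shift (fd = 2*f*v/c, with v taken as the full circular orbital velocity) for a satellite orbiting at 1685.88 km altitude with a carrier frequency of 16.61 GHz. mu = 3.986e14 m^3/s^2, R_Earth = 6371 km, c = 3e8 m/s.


r = 8.05688e+06 m
v = sqrt(mu/r) = 7033.7220 m/s (worst-case radial velocity)
f = 16.61 GHz = 1.661e+10 Hz
fd = 2*f*v/c = 2*1.661e+10*7033.7220/3.0e+08
fd = 778867.4832 Hz

778867.4832 Hz


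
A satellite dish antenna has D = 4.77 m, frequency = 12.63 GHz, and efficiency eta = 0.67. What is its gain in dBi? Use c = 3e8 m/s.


lambda = c/f = 3e8 / 1.263e+10 = 0.02375297 m
G = eta*(pi*D/lambda)^2 = 0.67*(pi*4.77/0.02375297)^2
G = 266670.8209 (linear)
G = 10*log10(266670.8209) = 54.2598 dBi

54.2598 dBi


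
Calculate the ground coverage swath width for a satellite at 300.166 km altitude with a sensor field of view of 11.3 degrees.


FOV = 11.3 deg = 0.1972222 rad
swath = 2 * alt * tan(FOV/2) = 2 * 300.166 * tan(0.0986111)
swath = 2 * 300.166 * 0.09893199
swath = 59.3920 km

59.3920 km


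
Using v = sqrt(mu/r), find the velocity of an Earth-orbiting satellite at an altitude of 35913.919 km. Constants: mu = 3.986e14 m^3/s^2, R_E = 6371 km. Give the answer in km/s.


r = R_E + alt = 6371.0 + 35913.919 = 42284.9190 km = 4.2284919e+07 m
v = sqrt(mu/r) = sqrt(3.986e14 / 4.2284919e+07) = 3070.2652 m/s = 3.0703 km/s

3.0703 km/s


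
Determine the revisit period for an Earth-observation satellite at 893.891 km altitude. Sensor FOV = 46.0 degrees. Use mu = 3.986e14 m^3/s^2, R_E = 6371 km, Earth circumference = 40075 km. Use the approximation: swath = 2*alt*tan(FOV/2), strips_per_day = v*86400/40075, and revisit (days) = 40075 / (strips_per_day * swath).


swath = 2*893.891*tan(0.4014257) = 758.8684 km
v = sqrt(mu/r) = 7407.2004 m/s = 7.4072 km/s
strips/day = v*86400/40075 = 7.4072*86400/40075 = 15.9696
coverage/day = strips * swath = 15.9696 * 758.8684 = 12118.8329 km
revisit = 40075 / 12118.8329 = 3.3068 days

3.3068 days


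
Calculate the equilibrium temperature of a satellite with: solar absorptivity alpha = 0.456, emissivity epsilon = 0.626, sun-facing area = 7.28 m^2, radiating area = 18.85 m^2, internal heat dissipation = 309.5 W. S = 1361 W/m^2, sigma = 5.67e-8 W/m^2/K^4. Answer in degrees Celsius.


Numerator = alpha*S*A_sun + Q_int = 0.456*1361*7.28 + 309.5 = 4827.5845 W
Denominator = eps*sigma*A_rad = 0.626*5.67e-8*18.85 = 6.6906567e-07 W/K^4
T^4 = 7.215412e+09 K^4
T = 291.4508 K = 18.3008 C

18.3008 degrees Celsius


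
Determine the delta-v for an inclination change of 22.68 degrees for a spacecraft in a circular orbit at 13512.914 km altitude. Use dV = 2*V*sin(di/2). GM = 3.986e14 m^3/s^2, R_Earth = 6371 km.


r = 19883.9140 km = 1.9883914e+07 m
V = sqrt(mu/r) = 4477.3156 m/s
di = 22.68 deg = 0.3958407 rad
dV = 2*V*sin(di/2) = 2*4477.3156*sin(0.1979203)
dV = 1760.7554 m/s = 1.7608 km/s

1.7608 km/s


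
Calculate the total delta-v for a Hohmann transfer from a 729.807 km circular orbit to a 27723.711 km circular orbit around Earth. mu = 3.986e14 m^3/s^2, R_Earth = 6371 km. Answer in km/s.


r1 = 7100.8070 km = 7.100807e+06 m
r2 = 34094.7110 km = 3.4094711e+07 m
dv1 = sqrt(mu/r1)*(sqrt(2*r2/(r1+r2)) - 1) = 2147.0688 m/s
dv2 = sqrt(mu/r2)*(1 - sqrt(2*r1/(r1+r2))) = 1411.6428 m/s
total dv = |dv1| + |dv2| = 2147.0688 + 1411.6428 = 3558.7116 m/s = 3.5587 km/s

3.5587 km/s


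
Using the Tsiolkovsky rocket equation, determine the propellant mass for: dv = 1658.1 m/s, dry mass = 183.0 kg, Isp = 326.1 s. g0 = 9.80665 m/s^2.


ve = Isp * g0 = 326.1 * 9.80665 = 3197.948565 m/s
mass ratio = exp(dv/ve) = exp(1658.1/3197.948565) = 1.67948742
m_prop = m_dry * (mr - 1) = 183.0 * (1.67948742 - 1)
m_prop = 124.3462 kg

124.3462 kg


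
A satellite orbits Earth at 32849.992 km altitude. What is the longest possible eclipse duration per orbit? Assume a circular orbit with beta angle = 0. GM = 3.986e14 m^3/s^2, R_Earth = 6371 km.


r = 39220.9920 km
T = 1288.3618 min
Eclipse fraction = arcsin(R_E/r)/pi = arcsin(6371.0000/39220.9920)/pi
= arcsin(0.1624385)/pi = 0.05193592
Eclipse duration = 0.05193592 * 1288.3618 = 66.9123 min

66.9123 minutes


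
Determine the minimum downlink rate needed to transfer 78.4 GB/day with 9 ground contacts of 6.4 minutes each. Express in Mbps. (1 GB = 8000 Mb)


total contact time = 9 * 6.4 * 60 = 3456.0000 s
data = 78.4 GB = 627200.0000 Mb
rate = 627200.0000 / 3456.0000 = 181.4815 Mbps

181.4815 Mbps


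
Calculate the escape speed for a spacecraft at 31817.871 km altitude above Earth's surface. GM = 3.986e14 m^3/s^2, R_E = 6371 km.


r = 6371.0 + 31817.871 = 38188.8710 km = 3.8188871e+07 m
v_esc = sqrt(2*mu/r) = sqrt(2*3.986e14 / 3.8188871e+07)
v_esc = 4568.9377 m/s = 4.5689 km/s

4.5689 km/s


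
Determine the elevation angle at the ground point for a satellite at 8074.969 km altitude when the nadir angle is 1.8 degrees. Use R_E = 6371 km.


r = R_E + alt = 14445.9690 km
Law of sines in the satellite / Earth-center / ground-point triangle:
  sin(nadir)/R_E = sin(90 + el)/r  =>  cos(el) = (r/R_E)*sin(nadir)
cos(el) = (14445.9690 / 6371.0000) * sin(1.8 deg) = 0.07122255
el = arccos(0.07122255) = 85.9158 deg
(Earth-central angle = 90 - nadir - el = 2.2842 deg)

85.9158 degrees


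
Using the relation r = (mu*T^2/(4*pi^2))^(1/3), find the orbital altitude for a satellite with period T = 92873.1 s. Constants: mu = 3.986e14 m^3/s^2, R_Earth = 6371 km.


T = 92873.1 s
r = (mu*T^2/(4*pi^2))^(1/3) = (3.986e14 * 92873.1^2 / (4*pi^2))^(1/3)
r = 4.4325381e+07 m = 44325.3813 km
alt = r - R_E = 44325.3813 - 6371 = 37954.3813 km

37954.3813 km


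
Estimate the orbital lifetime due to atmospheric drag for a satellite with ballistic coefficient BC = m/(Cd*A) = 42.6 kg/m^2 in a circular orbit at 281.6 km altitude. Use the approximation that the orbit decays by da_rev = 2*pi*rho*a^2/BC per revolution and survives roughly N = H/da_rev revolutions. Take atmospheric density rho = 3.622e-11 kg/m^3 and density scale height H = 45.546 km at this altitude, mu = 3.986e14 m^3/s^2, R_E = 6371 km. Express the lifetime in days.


a = R_E + alt = 6652.6000 km = 6.6526e+06 m
da_rev = 2*pi*rho*a^2/BC = 2*pi*3.622e-11*(6.6526e+06)^2/42.6 = 236.429432 m per revolution
N = H/da_rev = 45546.0000 m / 236.429432 m = 192.6410 revolutions
P = 2*pi*sqrt(a^3/mu) = 5400.0569 s
lifetime = N*P = 192.6410 * 5400.0569 = 1.0402723e+06 s = 12.0402 days

12.0402 days


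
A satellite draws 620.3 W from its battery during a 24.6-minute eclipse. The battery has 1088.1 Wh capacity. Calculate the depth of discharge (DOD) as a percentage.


E_used = P * t / 60 = 620.3 * 24.6 / 60 = 254.3230 Wh
DOD = E_used / E_total * 100 = 254.3230 / 1088.1 * 100
DOD = 23.3731 %

23.3731 %


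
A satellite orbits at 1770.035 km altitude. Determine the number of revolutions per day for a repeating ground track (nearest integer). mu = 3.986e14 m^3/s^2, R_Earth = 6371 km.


r = 8.141035e+06 m
T = 2*pi*sqrt(r^3/mu) = 7310.2235 s = 121.8371 min
revs/day = 1440 / 121.8371 = 11.8191
Rounded: 12 revolutions per day

12 revolutions per day


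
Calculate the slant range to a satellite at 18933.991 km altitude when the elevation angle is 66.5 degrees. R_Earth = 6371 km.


h = 18933.991 km, el = 66.5 deg
d = -R_E*sin(el) + sqrt((R_E*sin(el))^2 + 2*R_E*h + h^2)
d = -6371.0000*sin(1.1606) + sqrt((6371.0000*0.9170601)^2 + 2*6371.0000*18933.991 + 18933.991^2)
d = 19334.5583 km

19334.5583 km


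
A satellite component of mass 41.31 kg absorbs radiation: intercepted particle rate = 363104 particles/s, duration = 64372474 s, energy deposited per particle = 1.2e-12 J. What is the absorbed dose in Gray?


Total energy deposited = rate * time * E_per
  = 363104 * 64372474 * 1.2e-12 = 28.0487 J
Dose = E_total / mass = 28.0487 / 41.31
Dose = 0.6789805 Gy

0.6790 Gy


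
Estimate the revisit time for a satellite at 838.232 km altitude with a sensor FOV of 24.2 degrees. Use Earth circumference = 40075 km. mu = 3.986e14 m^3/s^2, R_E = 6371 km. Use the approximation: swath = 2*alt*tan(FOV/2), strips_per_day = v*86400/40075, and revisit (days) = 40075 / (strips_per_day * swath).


swath = 2*838.232*tan(0.2111848) = 359.4027 km
v = sqrt(mu/r) = 7435.7392 m/s = 7.4357 km/s
strips/day = v*86400/40075 = 7.4357*86400/40075 = 16.0311
coverage/day = strips * swath = 16.0311 * 359.4027 = 5761.6350 km
revisit = 40075 / 5761.6350 = 6.9555 days

6.9555 days


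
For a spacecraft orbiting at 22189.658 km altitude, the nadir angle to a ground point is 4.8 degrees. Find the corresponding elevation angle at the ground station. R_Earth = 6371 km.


r = R_E + alt = 28560.6580 km
Law of sines in the satellite / Earth-center / ground-point triangle:
  sin(nadir)/R_E = sin(90 + el)/r  =>  cos(el) = (r/R_E)*sin(nadir)
cos(el) = (28560.6580 / 6371.0000) * sin(4.8 deg) = 0.3751207
el = arccos(0.3751207) = 67.9682 deg
(Earth-central angle = 90 - nadir - el = 17.2318 deg)

67.9682 degrees


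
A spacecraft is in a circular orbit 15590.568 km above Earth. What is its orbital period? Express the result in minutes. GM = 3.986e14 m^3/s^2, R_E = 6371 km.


r = 21961.5680 km = 2.1961568e+07 m
T = 2*pi*sqrt(r^3/mu) = 2*pi*sqrt(1.0592294e+22 / 3.986e14)
T = 32389.6487 s = 539.8275 min

539.8275 minutes


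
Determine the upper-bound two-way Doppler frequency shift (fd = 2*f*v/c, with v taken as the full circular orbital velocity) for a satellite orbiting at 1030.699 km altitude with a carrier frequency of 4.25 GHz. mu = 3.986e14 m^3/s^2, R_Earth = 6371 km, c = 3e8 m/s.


r = 7.401699e+06 m
v = sqrt(mu/r) = 7338.4263 m/s (worst-case radial velocity)
f = 4.25 GHz = 4.25e+09 Hz
fd = 2*f*v/c = 2*4.25e+09*7338.4263/3.0e+08
fd = 207922.0786 Hz

207922.0786 Hz


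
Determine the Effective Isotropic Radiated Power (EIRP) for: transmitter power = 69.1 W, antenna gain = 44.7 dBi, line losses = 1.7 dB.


Pt = 69.1 W = 18.3948 dBW
EIRP = Pt_dBW + Gt - losses = 18.3948 + 44.7 - 1.7 = 61.3948 dBW

61.3948 dBW


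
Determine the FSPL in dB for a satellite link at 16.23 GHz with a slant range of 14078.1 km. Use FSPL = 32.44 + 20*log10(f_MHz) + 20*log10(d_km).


f = 16.23 GHz = 16230.0000 MHz
d = 14078.1 km
FSPL = 32.44 + 20*log10(16230.0000) + 20*log10(14078.1)
FSPL = 32.44 + 84.2064 + 82.9709
FSPL = 199.6173 dB

199.6173 dB


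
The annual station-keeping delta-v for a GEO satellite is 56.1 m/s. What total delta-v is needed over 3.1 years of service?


dV = rate * years = 56.1 * 3.1
dV = 173.9100 m/s

173.9100 m/s


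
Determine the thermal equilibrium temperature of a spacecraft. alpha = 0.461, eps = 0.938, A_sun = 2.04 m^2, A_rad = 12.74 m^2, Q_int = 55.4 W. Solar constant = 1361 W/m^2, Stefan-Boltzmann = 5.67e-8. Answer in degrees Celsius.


Numerator = alpha*S*A_sun + Q_int = 0.461*1361*2.04 + 55.4 = 1335.3388 W
Denominator = eps*sigma*A_rad = 0.938*5.67e-8*12.74 = 6.775718e-07 W/K^4
T^4 = 1.970771e+09 K^4
T = 210.6973 K = -62.4527 C

-62.4527 degrees Celsius


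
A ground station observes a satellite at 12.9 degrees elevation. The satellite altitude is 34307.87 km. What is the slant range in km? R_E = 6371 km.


h = 34307.87 km, el = 12.9 deg
d = -R_E*sin(el) + sqrt((R_E*sin(el))^2 + 2*R_E*h + h^2)
d = -6371.0000*sin(0.2251475) + sqrt((6371.0000*0.2232501)^2 + 2*6371.0000*34307.87 + 34307.87^2)
d = 38779.7112 km

38779.7112 km


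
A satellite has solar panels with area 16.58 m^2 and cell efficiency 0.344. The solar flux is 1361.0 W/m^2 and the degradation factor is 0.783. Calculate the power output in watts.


P = area * eta * S * degradation
P = 16.58 * 0.344 * 1361.0 * 0.783
P = 6078.0302 W

6078.0302 W


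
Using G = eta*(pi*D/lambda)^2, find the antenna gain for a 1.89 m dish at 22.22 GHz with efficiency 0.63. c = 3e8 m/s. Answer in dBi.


lambda = c/f = 3e8 / 2.222e+10 = 0.01350135 m
G = eta*(pi*D/lambda)^2 = 0.63*(pi*1.89/0.01350135)^2
G = 121845.5024 (linear)
G = 10*log10(121845.5024) = 50.8581 dBi

50.8581 dBi


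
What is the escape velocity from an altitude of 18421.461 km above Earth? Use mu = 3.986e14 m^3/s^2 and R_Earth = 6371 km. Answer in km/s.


r = 6371.0 + 18421.461 = 24792.4610 km = 2.4792461e+07 m
v_esc = sqrt(2*mu/r) = sqrt(2*3.986e14 / 2.4792461e+07)
v_esc = 5670.5323 m/s = 5.6705 km/s

5.6705 km/s


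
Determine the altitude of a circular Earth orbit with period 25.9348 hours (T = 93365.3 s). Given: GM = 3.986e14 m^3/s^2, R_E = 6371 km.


T = 93365.3 s
r = (mu*T^2/(4*pi^2))^(1/3) = (3.986e14 * 93365.3^2 / (4*pi^2))^(1/3)
r = 4.4481851e+07 m = 44481.8510 km
alt = r - R_E = 44481.8510 - 6371 = 38110.8510 km

38110.8510 km


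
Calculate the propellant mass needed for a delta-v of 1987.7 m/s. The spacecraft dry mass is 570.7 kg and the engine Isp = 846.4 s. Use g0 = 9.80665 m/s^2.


ve = Isp * g0 = 846.4 * 9.80665 = 8300.348560 m/s
mass ratio = exp(dv/ve) = exp(1987.7/8300.348560) = 1.27057794
m_prop = m_dry * (mr - 1) = 570.7 * (1.27057794 - 1)
m_prop = 154.4188 kg

154.4188 kg


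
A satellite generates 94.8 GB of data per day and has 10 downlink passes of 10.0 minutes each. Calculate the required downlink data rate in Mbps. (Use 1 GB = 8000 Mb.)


total contact time = 10 * 10.0 * 60 = 6000.0000 s
data = 94.8 GB = 758400.0000 Mb
rate = 758400.0000 / 6000.0000 = 126.4000 Mbps

126.4000 Mbps


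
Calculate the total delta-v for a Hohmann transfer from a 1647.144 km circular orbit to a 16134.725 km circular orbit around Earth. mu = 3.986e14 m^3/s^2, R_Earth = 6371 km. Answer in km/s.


r1 = 8018.1440 km = 8.018144e+06 m
r2 = 22505.7250 km = 2.2505725e+07 m
dv1 = sqrt(mu/r1)*(sqrt(2*r2/(r1+r2)) - 1) = 1511.2731 m/s
dv2 = sqrt(mu/r2)*(1 - sqrt(2*r1/(r1+r2))) = 1158.0674 m/s
total dv = |dv1| + |dv2| = 1511.2731 + 1158.0674 = 2669.3404 m/s = 2.6693 km/s

2.6693 km/s


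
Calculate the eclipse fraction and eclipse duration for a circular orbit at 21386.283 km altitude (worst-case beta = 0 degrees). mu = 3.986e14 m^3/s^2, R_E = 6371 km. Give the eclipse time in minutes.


r = 27757.2830 km
T = 767.0530 min
Eclipse fraction = arcsin(R_E/r)/pi = arcsin(6371.0000/27757.2830)/pi
= arcsin(0.2295253)/pi = 0.07371738
Eclipse duration = 0.07371738 * 767.0530 = 56.5451 min

56.5451 minutes


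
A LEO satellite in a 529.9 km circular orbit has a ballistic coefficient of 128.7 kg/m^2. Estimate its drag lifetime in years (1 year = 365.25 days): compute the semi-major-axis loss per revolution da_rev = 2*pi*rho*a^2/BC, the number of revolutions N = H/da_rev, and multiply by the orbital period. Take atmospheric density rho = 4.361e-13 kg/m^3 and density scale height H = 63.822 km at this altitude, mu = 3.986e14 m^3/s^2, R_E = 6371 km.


a = R_E + alt = 6900.9000 km = 6.9009e+06 m
da_rev = 2*pi*rho*a^2/BC = 2*pi*4.361e-13*(6.9009e+06)^2/128.7 = 1.013909 m per revolution
N = H/da_rev = 63822.0000 m / 1.013909 m = 62946.4922 revolutions
P = 2*pi*sqrt(a^3/mu) = 5705.1862 s
lifetime = N*P = 62946.4922 * 5705.1862 = 3.5912146e+08 s = 4156.4984 days
years = 4156.4984 / 365.25 = 11.3799 years

11.3799 years


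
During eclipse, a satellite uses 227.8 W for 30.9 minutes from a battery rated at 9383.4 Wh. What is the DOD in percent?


E_used = P * t / 60 = 227.8 * 30.9 / 60 = 117.3170 Wh
DOD = E_used / E_total * 100 = 117.3170 / 9383.4 * 100
DOD = 1.2503 %

1.2503 %


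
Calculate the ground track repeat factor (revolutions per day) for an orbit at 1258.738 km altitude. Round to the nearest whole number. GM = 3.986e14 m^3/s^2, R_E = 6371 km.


r = 7.629738e+06 m
T = 2*pi*sqrt(r^3/mu) = 6632.4756 s = 110.5413 min
revs/day = 1440 / 110.5413 = 13.0268
Rounded: 13 revolutions per day

13 revolutions per day


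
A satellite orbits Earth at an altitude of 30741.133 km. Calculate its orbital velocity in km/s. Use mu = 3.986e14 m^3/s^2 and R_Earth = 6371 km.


r = R_E + alt = 6371.0 + 30741.133 = 37112.1330 km = 3.7112133e+07 m
v = sqrt(mu/r) = sqrt(3.986e14 / 3.7112133e+07) = 3277.2584 m/s = 3.2773 km/s

3.2773 km/s


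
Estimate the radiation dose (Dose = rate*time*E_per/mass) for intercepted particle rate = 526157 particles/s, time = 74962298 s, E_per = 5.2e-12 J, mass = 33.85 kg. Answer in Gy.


Total energy deposited = rate * time * E_per
  = 526157 * 74962298 * 5.2e-12 = 205.0981 J
Dose = E_total / mass = 205.0981 / 33.85
Dose = 6.0590 Gy

6.0590 Gy


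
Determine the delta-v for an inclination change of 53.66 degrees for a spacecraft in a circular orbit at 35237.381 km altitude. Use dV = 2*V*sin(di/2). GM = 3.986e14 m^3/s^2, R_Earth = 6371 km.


r = 41608.3810 km = 4.1608381e+07 m
V = sqrt(mu/r) = 3095.1253 m/s
di = 53.66 deg = 0.9365437 rad
dV = 2*V*sin(di/2) = 2*3095.1253*sin(0.4682718)
dV = 2793.9377 m/s = 2.7939 km/s

2.7939 km/s


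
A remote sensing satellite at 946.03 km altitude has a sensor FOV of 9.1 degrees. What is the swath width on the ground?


FOV = 9.1 deg = 0.158825 rad
swath = 2 * alt * tan(FOV/2) = 2 * 946.03 * tan(0.07941248)
swath = 2 * 946.03 * 0.07957984
swath = 150.5698 km

150.5698 km


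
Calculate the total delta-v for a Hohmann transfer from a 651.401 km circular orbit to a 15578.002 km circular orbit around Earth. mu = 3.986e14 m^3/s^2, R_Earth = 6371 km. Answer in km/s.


r1 = 7022.4010 km = 7.022401e+06 m
r2 = 21949.0020 km = 2.1949002e+07 m
dv1 = sqrt(mu/r1)*(sqrt(2*r2/(r1+r2)) - 1) = 1739.9186 m/s
dv2 = sqrt(mu/r2)*(1 - sqrt(2*r1/(r1+r2))) = 1294.3734 m/s
total dv = |dv1| + |dv2| = 1739.9186 + 1294.3734 = 3034.2920 m/s = 3.0343 km/s

3.0343 km/s


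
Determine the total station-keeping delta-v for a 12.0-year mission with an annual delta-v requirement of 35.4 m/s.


dV = rate * years = 35.4 * 12.0
dV = 424.8000 m/s

424.8000 m/s


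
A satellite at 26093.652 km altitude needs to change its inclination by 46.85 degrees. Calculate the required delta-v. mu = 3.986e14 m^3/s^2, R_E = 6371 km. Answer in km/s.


r = 32464.6520 km = 3.2464652e+07 m
V = sqrt(mu/r) = 3503.9933 m/s
di = 46.85 deg = 0.8176868 rad
dV = 2*V*sin(di/2) = 2*3503.9933*sin(0.4088434)
dV = 2786.0132 m/s = 2.7860 km/s

2.7860 km/s


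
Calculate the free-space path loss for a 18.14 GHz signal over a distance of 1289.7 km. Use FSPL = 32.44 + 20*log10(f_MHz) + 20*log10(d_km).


f = 18.14 GHz = 18140.0000 MHz
d = 1289.7 km
FSPL = 32.44 + 20*log10(18140.0000) + 20*log10(1289.7)
FSPL = 32.44 + 85.1727 + 62.2098
FSPL = 179.8225 dB

179.8225 dB


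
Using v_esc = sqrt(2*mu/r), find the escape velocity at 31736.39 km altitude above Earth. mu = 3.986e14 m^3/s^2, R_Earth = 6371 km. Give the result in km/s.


r = 6371.0 + 31736.39 = 38107.3900 km = 3.810739e+07 m
v_esc = sqrt(2*mu/r) = sqrt(2*3.986e14 / 3.810739e+07)
v_esc = 4573.8197 m/s = 4.5738 km/s

4.5738 km/s


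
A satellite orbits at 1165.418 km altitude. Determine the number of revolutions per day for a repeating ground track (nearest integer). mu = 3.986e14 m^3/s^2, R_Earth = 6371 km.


r = 7.536418e+06 m
T = 2*pi*sqrt(r^3/mu) = 6511.1648 s = 108.5194 min
revs/day = 1440 / 108.5194 = 13.2695
Rounded: 13 revolutions per day

13 revolutions per day


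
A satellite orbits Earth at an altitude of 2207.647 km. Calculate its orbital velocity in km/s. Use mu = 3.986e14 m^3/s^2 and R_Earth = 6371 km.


r = R_E + alt = 6371.0 + 2207.647 = 8578.6470 km = 8.578647e+06 m
v = sqrt(mu/r) = sqrt(3.986e14 / 8.578647e+06) = 6816.4656 m/s = 6.8165 km/s

6.8165 km/s


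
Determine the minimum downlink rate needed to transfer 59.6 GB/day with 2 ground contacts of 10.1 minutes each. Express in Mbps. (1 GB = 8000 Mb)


total contact time = 2 * 10.1 * 60 = 1212.0000 s
data = 59.6 GB = 476800.0000 Mb
rate = 476800.0000 / 1212.0000 = 393.3993 Mbps

393.3993 Mbps


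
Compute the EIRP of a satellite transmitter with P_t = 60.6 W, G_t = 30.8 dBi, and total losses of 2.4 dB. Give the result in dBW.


Pt = 60.6 W = 17.8247 dBW
EIRP = Pt_dBW + Gt - losses = 17.8247 + 30.8 - 2.4 = 46.2247 dBW

46.2247 dBW


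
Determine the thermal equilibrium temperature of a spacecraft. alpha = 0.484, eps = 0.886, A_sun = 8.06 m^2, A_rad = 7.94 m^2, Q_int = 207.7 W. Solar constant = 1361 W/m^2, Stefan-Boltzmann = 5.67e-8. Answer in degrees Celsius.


Numerator = alpha*S*A_sun + Q_int = 0.484*1361*8.06 + 207.7 = 5517.0154 W
Denominator = eps*sigma*A_rad = 0.886*5.67e-8*7.94 = 3.9887543e-07 W/K^4
T^4 = 1.3831425e+10 K^4
T = 342.9389 K = 69.7889 C

69.7889 degrees Celsius


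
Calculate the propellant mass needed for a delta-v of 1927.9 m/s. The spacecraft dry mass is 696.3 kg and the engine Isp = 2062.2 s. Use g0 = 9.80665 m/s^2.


ve = Isp * g0 = 2062.2 * 9.80665 = 20223.273630 m/s
mass ratio = exp(dv/ve) = exp(1927.9/20223.273630) = 1.10002264
m_prop = m_dry * (mr - 1) = 696.3 * (1.10002264 - 1)
m_prop = 69.6458 kg

69.6458 kg


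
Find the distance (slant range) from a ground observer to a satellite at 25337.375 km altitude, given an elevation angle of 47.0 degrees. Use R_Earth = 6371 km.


h = 25337.375 km, el = 47.0 deg
d = -R_E*sin(el) + sqrt((R_E*sin(el))^2 + 2*R_E*h + h^2)
d = -6371.0000*sin(0.8203047) + sqrt((6371.0000*0.7313537)^2 + 2*6371.0000*25337.375 + 25337.375^2)
d = 26749.8104 km

26749.8104 km


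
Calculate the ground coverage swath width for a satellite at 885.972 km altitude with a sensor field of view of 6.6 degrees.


FOV = 6.6 deg = 0.1151917 rad
swath = 2 * alt * tan(FOV/2) = 2 * 885.972 * tan(0.05759587)
swath = 2 * 885.972 * 0.05765964
swath = 102.1696 km

102.1696 km


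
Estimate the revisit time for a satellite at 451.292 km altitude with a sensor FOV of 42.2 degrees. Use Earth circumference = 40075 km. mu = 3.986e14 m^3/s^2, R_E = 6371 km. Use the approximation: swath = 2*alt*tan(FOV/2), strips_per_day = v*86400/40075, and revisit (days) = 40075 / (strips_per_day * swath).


swath = 2*451.292*tan(0.3682645) = 348.2782 km
v = sqrt(mu/r) = 7643.6976 m/s = 7.6437 km/s
strips/day = v*86400/40075 = 7.6437*86400/40075 = 16.4795
coverage/day = strips * swath = 16.4795 * 348.2782 = 5739.4460 km
revisit = 40075 / 5739.4460 = 6.9824 days

6.9824 days


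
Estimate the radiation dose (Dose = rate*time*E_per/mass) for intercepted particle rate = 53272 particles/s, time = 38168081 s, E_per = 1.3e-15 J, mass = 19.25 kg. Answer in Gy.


Total energy deposited = rate * time * E_per
  = 53272 * 38168081 * 1.3e-15 = 0.002643277 J
Dose = E_total / mass = 0.002643277 / 19.25
Dose = 1.3731309e-04 Gy

1.3731e-04 Gy


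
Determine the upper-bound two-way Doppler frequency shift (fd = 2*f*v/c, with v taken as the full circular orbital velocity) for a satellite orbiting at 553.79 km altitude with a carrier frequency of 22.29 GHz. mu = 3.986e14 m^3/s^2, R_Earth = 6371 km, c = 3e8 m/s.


r = 6.92479e+06 m
v = sqrt(mu/r) = 7586.9172 m/s (worst-case radial velocity)
f = 22.29 GHz = 2.229e+10 Hz
fd = 2*f*v/c = 2*2.229e+10*7586.9172/3.0e+08
fd = 1.1274159e+06 Hz

1.1274e+06 Hz


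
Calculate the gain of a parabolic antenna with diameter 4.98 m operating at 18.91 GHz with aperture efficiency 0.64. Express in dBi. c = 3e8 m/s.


lambda = c/f = 3e8 / 1.891e+10 = 0.01586462 m
G = eta*(pi*D/lambda)^2 = 0.64*(pi*4.98/0.01586462)^2
G = 622413.4274 (linear)
G = 10*log10(622413.4274) = 57.9408 dBi

57.9408 dBi


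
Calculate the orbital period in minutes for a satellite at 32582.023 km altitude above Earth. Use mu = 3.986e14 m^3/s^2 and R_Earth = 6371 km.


r = 38953.0230 km = 3.8953023e+07 m
T = 2*pi*sqrt(r^3/mu) = 2*pi*sqrt(5.9104902e+22 / 3.986e14)
T = 76510.8404 s = 1275.1807 min

1275.1807 minutes


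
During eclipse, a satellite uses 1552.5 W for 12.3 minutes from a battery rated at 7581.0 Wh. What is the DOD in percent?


E_used = P * t / 60 = 1552.5 * 12.3 / 60 = 318.2625 Wh
DOD = E_used / E_total * 100 = 318.2625 / 7581.0 * 100
DOD = 4.1982 %

4.1982 %


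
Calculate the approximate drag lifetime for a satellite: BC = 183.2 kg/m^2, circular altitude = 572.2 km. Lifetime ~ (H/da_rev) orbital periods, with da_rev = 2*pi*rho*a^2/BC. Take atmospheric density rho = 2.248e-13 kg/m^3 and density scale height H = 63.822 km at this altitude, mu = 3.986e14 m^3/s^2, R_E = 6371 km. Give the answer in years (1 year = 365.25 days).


a = R_E + alt = 6943.2000 km = 6.9432e+06 m
da_rev = 2*pi*rho*a^2/BC = 2*pi*2.248e-13*(6.9432e+06)^2/183.2 = 0.37168074 m per revolution
N = H/da_rev = 63822.0000 m / 0.37168074 m = 171711.8839 revolutions
P = 2*pi*sqrt(a^3/mu) = 5757.7226 s
lifetime = N*P = 171711.8839 * 5757.7226 = 9.8866939e+08 s = 11442.9327 days
years = 11442.9327 / 365.25 = 31.3290 years

31.3290 years


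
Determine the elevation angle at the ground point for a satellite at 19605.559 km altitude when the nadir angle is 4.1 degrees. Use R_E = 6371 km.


r = R_E + alt = 25976.5590 km
Law of sines in the satellite / Earth-center / ground-point triangle:
  sin(nadir)/R_E = sin(90 + el)/r  =>  cos(el) = (r/R_E)*sin(nadir)
cos(el) = (25976.5590 / 6371.0000) * sin(4.1 deg) = 0.2915174
el = arccos(0.2915174) = 73.0512 deg
(Earth-central angle = 90 - nadir - el = 12.8488 deg)

73.0512 degrees


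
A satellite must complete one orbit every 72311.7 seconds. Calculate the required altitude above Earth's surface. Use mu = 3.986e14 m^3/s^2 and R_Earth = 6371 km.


T = 72311.7 s
r = (mu*T^2/(4*pi^2))^(1/3) = (3.986e14 * 72311.7^2 / (4*pi^2))^(1/3)
r = 3.751442e+07 m = 37514.4198 km
alt = r - R_E = 37514.4198 - 6371 = 31143.4198 km

31143.4198 km


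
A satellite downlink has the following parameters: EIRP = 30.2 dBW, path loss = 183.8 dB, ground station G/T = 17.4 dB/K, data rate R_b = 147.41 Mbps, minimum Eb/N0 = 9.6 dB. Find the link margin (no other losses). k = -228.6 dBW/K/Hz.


C/N0 = EIRP - FSPL + G/T - k = 30.2 - 183.8 + 17.4 - (-228.6)
C/N0 = 92.4000 dB-Hz
R_b = 147.41 Mbps = 1.4741e+08 bps -> 10*log10(R_b) = 81.6853 dB-Hz
Eb/N0 = C/N0 - 10*log10(R_b) = 92.4000 - 81.6853 = 10.7147 dB
Margin = Eb/N0 - Eb/N0_req = 10.7147 - 9.6 = 1.1147 dB (link closes)

1.1147 dB


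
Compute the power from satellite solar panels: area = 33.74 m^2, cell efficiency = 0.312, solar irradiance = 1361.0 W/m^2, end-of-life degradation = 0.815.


P = area * eta * S * degradation
P = 33.74 * 0.312 * 1361.0 * 0.815
P = 11676.5732 W

11676.5732 W
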